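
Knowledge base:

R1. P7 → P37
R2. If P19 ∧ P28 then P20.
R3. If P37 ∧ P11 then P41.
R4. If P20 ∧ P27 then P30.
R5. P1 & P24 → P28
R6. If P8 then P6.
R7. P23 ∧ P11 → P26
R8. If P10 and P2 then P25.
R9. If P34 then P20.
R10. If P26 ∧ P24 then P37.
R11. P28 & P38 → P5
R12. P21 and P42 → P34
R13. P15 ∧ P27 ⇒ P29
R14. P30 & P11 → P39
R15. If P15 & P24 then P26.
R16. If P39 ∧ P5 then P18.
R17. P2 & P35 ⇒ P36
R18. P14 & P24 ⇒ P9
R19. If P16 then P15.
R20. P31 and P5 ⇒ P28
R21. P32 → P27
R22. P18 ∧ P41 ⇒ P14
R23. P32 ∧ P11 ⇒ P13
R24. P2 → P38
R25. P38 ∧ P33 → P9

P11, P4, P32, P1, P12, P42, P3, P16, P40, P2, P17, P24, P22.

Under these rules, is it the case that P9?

No

Forward chaining from the given facts derives: P28, P15, P27, P13, P38, P5, P29, P26, P37, P41.
Rules concluding P9: R18 needs P14; R25 needs P33 — none of these are established.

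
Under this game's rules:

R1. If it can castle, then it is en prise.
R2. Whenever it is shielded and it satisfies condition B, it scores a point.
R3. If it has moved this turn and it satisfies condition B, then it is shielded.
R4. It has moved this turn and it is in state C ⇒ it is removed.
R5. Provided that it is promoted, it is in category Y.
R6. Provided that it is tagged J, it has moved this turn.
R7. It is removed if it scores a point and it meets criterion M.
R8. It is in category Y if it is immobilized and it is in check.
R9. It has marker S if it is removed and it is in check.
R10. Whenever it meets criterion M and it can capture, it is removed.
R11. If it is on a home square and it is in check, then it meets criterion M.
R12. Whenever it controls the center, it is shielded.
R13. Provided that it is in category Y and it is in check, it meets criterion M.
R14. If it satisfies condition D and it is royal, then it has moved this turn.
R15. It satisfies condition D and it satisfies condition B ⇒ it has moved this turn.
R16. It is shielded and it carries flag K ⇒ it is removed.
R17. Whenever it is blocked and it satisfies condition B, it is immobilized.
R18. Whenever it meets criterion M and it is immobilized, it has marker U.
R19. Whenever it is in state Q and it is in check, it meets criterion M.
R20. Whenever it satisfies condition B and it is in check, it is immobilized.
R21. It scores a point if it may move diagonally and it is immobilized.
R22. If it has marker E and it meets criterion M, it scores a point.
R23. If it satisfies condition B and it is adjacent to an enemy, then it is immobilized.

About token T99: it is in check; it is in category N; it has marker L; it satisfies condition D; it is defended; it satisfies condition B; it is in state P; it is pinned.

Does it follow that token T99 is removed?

Yes

By R15 (it satisfies condition D, it satisfies condition B): it has moved this turn.
By R20 (it satisfies condition B, it is in check): it is immobilized.
By R3 (it has moved this turn, it satisfies condition B): it is shielded.
By R8 (it is immobilized, it is in check): it is in category Y.
By R13 (it is in category Y, it is in check): it meets criterion M.
By R2 (it is shielded, it satisfies condition B): it scores a point.
By R7 (it scores a point, it meets criterion M): it is removed.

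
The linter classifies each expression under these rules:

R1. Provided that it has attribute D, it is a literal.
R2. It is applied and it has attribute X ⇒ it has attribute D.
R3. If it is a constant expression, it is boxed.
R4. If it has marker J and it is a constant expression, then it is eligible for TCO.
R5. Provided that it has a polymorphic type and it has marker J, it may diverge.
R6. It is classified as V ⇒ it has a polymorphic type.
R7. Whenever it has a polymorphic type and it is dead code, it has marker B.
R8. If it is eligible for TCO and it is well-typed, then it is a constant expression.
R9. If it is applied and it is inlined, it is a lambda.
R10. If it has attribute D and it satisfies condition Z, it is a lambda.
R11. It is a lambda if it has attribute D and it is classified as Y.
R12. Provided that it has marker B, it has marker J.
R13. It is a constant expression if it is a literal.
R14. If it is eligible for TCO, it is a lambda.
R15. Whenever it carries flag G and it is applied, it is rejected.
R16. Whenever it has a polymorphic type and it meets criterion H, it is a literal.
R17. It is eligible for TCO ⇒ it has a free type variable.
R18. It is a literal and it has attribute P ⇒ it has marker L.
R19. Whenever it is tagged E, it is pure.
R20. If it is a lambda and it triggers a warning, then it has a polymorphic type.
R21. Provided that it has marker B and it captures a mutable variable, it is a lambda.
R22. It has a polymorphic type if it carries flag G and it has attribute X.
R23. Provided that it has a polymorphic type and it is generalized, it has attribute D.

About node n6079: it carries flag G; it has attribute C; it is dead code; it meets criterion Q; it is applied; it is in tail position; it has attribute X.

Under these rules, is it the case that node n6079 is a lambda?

Yes

By R2 (it is applied, it has attribute X): it has attribute D.
By R22 (it carries flag G, it has attribute X): it has a polymorphic type.
By R1 (it has attribute D): it is a literal.
By R7 (it has a polymorphic type, it is dead code): it has marker B.
By R12 (it has marker B): it has marker J.
By R13 (it is a literal): it is a constant expression.
By R4 (it has marker J, it is a constant expression): it is eligible for TCO.
By R14 (it is eligible for TCO): it is a lambda.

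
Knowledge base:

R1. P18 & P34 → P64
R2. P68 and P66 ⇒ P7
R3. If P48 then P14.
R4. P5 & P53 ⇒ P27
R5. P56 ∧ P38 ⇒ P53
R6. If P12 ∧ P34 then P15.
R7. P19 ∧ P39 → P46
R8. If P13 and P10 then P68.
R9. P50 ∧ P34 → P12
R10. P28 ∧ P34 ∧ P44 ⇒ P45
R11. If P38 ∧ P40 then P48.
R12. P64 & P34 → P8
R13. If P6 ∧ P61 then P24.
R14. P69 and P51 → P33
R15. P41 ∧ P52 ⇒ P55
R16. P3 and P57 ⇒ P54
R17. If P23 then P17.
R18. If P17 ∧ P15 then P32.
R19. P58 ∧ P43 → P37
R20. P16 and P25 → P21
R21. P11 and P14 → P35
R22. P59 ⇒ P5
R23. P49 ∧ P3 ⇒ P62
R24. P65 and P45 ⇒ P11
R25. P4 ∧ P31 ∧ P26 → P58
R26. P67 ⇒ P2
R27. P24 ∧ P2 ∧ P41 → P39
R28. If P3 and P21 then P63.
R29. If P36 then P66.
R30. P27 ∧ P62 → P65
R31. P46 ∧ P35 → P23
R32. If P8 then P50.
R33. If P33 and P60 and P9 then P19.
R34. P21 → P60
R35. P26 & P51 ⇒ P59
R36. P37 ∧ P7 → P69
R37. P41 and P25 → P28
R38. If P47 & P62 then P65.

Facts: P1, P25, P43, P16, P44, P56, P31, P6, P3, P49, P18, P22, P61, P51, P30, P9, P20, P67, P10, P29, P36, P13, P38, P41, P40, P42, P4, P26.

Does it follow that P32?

Forward chaining from the given facts derives: P53, P68, P48, P24, P21, P62, P58, P2, P39, P63, P66, P60, P59, P28, P7, P14, P37, P5, P69, P27, P33, P65, P19, P46.
The only rule concluding P32 is R18, which needs P17; that is never established.

No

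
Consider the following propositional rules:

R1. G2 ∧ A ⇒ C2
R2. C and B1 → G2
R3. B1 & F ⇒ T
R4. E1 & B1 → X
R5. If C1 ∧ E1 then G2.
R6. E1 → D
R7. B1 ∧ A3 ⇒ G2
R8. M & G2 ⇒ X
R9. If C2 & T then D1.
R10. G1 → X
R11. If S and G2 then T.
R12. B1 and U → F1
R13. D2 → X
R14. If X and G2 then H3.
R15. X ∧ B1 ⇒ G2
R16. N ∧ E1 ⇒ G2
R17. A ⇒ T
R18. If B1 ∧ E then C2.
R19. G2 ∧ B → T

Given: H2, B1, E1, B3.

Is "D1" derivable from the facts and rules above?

No

Forward chaining from the given facts derives: X, D, G2, H3.
The only rule concluding D1 is R9, which needs C2; that is never established.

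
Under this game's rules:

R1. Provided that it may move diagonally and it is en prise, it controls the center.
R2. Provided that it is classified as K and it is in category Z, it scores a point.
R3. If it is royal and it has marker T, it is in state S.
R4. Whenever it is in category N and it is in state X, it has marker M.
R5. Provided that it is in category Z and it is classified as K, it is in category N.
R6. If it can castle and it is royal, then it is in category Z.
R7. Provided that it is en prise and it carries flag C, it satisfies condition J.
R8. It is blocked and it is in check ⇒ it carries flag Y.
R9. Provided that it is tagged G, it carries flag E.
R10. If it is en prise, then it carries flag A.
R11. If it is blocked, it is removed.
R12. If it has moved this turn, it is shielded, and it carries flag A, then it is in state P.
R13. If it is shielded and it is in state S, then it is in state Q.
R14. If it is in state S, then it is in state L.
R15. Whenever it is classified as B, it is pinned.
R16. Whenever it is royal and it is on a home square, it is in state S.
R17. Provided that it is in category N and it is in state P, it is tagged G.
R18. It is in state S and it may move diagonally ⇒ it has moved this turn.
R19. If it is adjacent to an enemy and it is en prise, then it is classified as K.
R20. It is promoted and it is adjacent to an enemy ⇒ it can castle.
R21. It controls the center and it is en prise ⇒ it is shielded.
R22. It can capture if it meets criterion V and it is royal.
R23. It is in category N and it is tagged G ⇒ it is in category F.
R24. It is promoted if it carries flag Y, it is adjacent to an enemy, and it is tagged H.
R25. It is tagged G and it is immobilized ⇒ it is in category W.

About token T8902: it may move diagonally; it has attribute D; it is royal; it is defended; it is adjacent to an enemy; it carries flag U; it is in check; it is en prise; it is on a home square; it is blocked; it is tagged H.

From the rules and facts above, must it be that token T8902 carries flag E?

By R1 (it may move diagonally, it is en prise): it controls the center.
By R8 (it is blocked, it is in check): it carries flag Y.
By R10 (it is en prise): it carries flag A.
By R16 (it is royal, it is on a home square): it is in state S.
By R18 (it is in state S, it may move diagonally): it has moved this turn.
By R19 (it is adjacent to an enemy, it is en prise): it is classified as K.
By R21 (it controls the center, it is en prise): it is shielded.
By R24 (it carries flag Y, it is adjacent to an enemy, it is tagged H): it is promoted.
By R12 (it has moved this turn, it is shielded, it carries flag A): it is in state P.
By R20 (it is promoted, it is adjacent to an enemy): it can castle.
By R6 (it can castle, it is royal): it is in category Z.
By R5 (it is in category Z, it is classified as K): it is in category N.
By R17 (it is in category N, it is in state P): it is tagged G.
By R9 (it is tagged G): it carries flag E.

Yes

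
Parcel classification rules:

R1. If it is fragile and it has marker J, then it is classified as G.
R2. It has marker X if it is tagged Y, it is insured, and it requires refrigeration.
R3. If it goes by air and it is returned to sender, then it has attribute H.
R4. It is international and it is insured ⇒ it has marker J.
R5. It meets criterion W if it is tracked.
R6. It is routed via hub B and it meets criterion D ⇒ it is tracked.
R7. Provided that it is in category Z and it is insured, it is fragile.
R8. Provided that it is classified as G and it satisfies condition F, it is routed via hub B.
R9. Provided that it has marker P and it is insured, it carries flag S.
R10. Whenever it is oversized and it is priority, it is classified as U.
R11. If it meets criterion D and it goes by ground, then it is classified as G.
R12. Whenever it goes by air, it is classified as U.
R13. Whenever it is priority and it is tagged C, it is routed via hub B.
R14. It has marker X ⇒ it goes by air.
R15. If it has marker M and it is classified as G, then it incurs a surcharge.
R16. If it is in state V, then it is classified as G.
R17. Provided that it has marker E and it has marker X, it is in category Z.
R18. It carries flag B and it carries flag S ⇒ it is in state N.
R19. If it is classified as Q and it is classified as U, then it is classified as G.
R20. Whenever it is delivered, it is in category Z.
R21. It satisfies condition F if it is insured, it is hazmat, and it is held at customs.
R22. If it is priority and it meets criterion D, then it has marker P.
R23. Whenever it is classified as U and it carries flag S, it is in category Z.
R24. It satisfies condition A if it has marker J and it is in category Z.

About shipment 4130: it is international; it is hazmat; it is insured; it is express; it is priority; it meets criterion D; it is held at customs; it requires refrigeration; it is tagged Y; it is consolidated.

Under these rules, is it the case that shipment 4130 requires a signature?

Forward chaining from the given facts derives: has marker X, has marker J, goes by air, satisfies condition F, has marker P, carries flag S, is classified as U, is in category Z, satisfies condition A, is fragile, is classified as G, is routed via hub B, is tracked, meets criterion W.
No rule has "it requires a signature" as its conclusion, and it is not among the given facts.

No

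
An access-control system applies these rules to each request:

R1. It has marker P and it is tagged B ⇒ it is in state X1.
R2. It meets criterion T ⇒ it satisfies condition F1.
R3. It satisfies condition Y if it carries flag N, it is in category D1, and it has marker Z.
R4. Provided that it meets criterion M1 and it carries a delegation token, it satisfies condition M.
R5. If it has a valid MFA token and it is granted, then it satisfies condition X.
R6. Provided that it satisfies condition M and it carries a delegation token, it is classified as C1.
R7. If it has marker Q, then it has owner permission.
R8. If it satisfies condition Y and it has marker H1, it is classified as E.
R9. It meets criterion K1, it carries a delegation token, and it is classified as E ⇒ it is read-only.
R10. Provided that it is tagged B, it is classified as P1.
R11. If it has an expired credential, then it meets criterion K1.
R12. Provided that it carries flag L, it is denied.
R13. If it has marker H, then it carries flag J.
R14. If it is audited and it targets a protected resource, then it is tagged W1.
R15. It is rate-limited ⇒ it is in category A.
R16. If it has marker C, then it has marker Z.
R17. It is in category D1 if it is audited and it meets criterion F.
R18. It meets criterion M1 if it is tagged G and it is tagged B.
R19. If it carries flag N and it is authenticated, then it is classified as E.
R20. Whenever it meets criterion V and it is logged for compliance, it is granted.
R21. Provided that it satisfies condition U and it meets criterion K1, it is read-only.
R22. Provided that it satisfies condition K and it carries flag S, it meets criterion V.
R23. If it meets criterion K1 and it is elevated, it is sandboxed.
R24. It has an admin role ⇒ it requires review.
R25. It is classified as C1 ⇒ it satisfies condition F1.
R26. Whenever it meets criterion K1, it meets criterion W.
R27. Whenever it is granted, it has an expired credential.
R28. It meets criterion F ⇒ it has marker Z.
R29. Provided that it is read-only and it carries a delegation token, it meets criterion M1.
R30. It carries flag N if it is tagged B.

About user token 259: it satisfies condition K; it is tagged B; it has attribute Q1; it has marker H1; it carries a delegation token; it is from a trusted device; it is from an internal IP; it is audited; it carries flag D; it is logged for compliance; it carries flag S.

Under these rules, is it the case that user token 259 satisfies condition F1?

Forward chaining from the given facts derives: is classified as P1, meets criterion V, carries flag N, is granted, has an expired credential, meets criterion K1, meets criterion W.
Rules concluding "it satisfies condition F1": R2 needs "it meets criterion T"; R25 needs "it is classified as C1" — none of these are established.

No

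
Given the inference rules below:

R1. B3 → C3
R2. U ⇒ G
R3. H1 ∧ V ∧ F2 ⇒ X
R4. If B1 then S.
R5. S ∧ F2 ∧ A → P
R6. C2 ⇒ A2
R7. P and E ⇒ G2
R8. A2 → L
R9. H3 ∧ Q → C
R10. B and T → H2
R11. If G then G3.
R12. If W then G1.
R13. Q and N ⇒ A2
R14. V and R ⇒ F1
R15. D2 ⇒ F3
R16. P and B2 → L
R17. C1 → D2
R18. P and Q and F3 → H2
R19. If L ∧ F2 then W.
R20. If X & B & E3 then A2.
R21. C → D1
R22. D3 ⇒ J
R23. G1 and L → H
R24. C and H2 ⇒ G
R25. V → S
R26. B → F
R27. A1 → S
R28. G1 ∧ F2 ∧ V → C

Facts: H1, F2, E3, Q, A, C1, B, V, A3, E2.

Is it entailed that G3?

Yes

X  (by R3: H1, V, F2)
D2  (by R17: C1)
A2  (by R20: X, B, E3)
S  (by R25: V)
P  (by R5: S, F2, A)
L  (by R8: A2)
F3  (by R15: D2)
H2  (by R18: P, Q, F3)
W  (by R19: L, F2)
G1  (by R12: W)
C  (by R28: G1, F2, V)
G  (by R24: C, H2)
G3  (by R11: G)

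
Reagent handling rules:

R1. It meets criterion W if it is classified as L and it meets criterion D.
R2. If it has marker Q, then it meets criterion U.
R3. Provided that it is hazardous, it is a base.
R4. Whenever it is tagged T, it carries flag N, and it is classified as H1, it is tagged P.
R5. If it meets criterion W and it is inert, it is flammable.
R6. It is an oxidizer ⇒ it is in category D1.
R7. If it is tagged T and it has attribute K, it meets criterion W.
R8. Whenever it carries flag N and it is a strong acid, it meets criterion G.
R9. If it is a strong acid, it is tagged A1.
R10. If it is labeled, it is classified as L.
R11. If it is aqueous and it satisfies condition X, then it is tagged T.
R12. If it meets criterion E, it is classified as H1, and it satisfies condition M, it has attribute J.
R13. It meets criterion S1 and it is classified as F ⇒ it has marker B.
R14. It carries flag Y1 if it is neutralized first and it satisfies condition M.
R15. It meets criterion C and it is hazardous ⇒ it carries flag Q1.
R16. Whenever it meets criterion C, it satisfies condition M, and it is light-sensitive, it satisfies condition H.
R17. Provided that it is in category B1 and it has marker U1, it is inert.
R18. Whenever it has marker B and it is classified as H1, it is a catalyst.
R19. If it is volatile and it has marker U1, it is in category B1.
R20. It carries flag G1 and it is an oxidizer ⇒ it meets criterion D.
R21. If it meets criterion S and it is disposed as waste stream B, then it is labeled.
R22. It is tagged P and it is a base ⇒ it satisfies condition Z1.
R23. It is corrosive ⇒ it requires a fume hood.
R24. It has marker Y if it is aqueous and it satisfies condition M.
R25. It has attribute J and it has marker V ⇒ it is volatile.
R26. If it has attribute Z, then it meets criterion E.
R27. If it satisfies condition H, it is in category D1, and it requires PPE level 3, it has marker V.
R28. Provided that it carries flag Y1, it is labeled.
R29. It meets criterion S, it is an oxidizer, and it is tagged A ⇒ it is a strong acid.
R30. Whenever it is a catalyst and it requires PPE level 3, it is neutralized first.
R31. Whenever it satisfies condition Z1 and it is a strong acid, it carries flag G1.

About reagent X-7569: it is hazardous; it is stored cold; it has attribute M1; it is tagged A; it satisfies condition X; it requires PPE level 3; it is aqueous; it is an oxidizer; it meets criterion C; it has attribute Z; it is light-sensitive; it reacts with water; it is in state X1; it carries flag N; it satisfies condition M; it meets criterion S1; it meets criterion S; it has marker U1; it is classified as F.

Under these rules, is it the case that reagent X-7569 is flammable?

No

Forward chaining from the given facts derives: is a base, is in category D1, is tagged T, has marker B, carries flag Q1, satisfies condition H, has marker Y, meets criterion E, has marker V, is a strong acid, meets criterion G, is tagged A1.
The only rule concluding "it is flammable" is R5, which needs "it meets criterion W"; that is never established.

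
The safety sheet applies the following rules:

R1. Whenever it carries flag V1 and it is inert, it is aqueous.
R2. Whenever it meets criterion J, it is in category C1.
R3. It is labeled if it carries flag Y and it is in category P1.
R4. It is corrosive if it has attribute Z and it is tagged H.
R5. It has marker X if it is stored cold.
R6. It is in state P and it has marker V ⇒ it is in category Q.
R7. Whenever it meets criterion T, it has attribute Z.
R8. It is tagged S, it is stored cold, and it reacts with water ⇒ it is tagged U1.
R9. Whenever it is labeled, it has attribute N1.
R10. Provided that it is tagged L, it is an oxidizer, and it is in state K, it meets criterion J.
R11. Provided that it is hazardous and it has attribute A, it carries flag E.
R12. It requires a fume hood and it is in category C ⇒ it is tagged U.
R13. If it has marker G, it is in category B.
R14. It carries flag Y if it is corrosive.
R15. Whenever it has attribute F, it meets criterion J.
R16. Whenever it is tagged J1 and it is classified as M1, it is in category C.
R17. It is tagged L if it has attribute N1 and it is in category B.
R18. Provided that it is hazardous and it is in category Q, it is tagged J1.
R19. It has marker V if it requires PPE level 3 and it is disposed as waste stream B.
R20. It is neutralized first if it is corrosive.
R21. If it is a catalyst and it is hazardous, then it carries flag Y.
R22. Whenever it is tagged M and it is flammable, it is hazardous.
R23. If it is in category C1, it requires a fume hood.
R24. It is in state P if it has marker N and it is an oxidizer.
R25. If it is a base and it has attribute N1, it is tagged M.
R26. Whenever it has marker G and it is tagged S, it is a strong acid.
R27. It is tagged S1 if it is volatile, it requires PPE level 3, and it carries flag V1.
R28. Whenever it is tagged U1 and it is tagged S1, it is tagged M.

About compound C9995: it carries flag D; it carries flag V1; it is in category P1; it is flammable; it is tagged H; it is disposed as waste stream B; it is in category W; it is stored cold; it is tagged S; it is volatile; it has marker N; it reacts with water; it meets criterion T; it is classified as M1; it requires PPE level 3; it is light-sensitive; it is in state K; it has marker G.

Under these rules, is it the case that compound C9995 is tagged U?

No

Forward chaining from the given facts derives: has marker X, has attribute Z, is tagged U1, is in category B, has marker V, is a strong acid, is tagged S1, is tagged M, is corrosive, carries flag Y, is neutralized first, is hazardous, is labeled, has attribute N1, is tagged L.
The only rule concluding "it is tagged U" is R12, which needs "it requires a fume hood"; that is never established.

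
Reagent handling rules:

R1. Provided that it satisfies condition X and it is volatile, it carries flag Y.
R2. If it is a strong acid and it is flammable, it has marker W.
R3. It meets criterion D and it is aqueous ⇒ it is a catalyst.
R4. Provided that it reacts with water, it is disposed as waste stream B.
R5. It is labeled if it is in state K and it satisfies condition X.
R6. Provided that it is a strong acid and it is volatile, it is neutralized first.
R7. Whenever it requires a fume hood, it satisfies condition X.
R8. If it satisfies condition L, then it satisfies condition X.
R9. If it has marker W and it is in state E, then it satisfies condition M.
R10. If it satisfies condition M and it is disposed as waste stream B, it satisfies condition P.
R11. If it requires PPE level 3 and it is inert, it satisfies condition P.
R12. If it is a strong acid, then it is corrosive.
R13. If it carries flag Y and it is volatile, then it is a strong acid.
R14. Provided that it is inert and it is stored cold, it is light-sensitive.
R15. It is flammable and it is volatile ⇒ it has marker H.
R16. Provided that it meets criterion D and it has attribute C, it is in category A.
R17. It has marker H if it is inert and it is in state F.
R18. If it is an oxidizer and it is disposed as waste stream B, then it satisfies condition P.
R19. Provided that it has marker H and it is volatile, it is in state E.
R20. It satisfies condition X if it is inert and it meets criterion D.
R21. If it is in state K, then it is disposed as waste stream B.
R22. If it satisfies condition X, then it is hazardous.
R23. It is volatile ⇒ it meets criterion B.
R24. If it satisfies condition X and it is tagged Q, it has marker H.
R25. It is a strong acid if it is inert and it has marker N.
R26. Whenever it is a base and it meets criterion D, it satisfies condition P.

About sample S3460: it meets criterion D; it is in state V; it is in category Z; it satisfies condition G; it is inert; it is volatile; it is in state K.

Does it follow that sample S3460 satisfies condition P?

Forward chaining from the given facts derives: satisfies condition X, is disposed as waste stream B, is hazardous, meets criterion B, carries flag Y, is labeled, is a strong acid, is neutralized first, is corrosive.
Rules concluding "it satisfies condition P": R10 needs "it satisfies condition M"; R11 needs "it requires PPE level 3"; R18 needs "it is an oxidizer"; R26 needs "it is a base" — none of these are established.

No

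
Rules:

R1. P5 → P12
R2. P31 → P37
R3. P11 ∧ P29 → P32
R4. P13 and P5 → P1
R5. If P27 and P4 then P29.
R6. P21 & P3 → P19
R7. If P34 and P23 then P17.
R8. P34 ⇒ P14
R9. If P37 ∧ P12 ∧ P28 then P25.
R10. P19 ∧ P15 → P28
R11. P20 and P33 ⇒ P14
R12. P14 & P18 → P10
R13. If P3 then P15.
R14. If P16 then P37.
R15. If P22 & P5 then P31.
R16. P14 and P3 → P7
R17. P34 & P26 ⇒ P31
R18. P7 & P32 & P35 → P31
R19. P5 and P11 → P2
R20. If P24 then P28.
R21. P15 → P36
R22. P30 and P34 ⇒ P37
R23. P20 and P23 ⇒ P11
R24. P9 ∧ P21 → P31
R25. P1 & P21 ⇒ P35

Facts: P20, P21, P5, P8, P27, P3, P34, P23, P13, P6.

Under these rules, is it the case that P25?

No

Forward chaining from the given facts derives: P12, P1, P19, P17, P14, P15, P7, P36, P11, P35, P28, P2.
The only rule concluding P25 is R9, which needs P37; that is never established.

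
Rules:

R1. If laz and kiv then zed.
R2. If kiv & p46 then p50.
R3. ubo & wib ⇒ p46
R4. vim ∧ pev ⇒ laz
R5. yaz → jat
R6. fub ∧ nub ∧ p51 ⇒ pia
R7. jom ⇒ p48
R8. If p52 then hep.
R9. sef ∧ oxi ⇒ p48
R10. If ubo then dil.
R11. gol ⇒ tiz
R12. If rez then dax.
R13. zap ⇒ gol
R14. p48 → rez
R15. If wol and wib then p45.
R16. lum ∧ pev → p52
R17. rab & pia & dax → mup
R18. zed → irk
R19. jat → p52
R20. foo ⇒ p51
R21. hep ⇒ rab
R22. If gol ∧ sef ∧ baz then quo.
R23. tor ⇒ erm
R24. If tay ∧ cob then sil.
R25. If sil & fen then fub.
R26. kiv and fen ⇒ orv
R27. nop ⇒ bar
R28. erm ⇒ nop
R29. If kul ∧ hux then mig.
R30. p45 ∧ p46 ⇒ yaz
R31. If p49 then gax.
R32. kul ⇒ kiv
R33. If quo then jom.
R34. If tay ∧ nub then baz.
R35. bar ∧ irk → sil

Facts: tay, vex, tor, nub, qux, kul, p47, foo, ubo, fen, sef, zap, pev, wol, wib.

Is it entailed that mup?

No

Forward chaining from the given facts derives: p46, dil, gol, p45, p51, erm, nop, yaz, kiv, baz, p50, jat, tiz, p52, quo, orv, bar, jom, p48, hep, rez, rab, dax.
The only rule concluding mup is R17, which needs pia; that is never established.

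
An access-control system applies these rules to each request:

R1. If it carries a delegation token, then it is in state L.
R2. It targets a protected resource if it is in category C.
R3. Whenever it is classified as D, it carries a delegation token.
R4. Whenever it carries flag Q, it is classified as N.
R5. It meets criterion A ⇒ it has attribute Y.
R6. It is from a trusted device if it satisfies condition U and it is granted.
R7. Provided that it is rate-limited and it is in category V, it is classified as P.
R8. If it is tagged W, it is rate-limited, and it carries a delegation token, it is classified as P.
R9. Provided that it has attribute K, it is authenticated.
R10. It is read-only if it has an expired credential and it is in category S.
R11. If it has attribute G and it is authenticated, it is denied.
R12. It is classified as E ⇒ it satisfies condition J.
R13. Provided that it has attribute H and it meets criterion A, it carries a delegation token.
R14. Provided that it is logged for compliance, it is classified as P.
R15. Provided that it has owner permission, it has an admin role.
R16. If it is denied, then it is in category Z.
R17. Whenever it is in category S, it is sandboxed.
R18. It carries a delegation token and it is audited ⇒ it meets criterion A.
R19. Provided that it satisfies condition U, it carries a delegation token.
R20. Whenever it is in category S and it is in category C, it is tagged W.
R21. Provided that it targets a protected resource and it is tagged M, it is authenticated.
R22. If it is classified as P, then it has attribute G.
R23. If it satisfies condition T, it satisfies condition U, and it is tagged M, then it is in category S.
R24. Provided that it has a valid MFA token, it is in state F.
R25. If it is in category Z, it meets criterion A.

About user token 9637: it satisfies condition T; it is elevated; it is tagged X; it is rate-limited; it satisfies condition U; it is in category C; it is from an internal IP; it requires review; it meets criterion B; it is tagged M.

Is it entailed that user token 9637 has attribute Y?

Yes

By R2 (it is in category C): it targets a protected resource.
By R19 (it satisfies condition U): it carries a delegation token.
By R21 (it targets a protected resource, it is tagged M): it is authenticated.
By R23 (it satisfies condition T, it satisfies condition U, it is tagged M): it is in category S.
By R20 (it is in category S, it is in category C): it is tagged W.
By R8 (it is tagged W, it is rate-limited, it carries a delegation token): it is classified as P.
By R22 (it is classified as P): it has attribute G.
By R11 (it has attribute G, it is authenticated): it is denied.
By R16 (it is denied): it is in category Z.
By R25 (it is in category Z): it meets criterion A.
By R5 (it meets criterion A): it has attribute Y.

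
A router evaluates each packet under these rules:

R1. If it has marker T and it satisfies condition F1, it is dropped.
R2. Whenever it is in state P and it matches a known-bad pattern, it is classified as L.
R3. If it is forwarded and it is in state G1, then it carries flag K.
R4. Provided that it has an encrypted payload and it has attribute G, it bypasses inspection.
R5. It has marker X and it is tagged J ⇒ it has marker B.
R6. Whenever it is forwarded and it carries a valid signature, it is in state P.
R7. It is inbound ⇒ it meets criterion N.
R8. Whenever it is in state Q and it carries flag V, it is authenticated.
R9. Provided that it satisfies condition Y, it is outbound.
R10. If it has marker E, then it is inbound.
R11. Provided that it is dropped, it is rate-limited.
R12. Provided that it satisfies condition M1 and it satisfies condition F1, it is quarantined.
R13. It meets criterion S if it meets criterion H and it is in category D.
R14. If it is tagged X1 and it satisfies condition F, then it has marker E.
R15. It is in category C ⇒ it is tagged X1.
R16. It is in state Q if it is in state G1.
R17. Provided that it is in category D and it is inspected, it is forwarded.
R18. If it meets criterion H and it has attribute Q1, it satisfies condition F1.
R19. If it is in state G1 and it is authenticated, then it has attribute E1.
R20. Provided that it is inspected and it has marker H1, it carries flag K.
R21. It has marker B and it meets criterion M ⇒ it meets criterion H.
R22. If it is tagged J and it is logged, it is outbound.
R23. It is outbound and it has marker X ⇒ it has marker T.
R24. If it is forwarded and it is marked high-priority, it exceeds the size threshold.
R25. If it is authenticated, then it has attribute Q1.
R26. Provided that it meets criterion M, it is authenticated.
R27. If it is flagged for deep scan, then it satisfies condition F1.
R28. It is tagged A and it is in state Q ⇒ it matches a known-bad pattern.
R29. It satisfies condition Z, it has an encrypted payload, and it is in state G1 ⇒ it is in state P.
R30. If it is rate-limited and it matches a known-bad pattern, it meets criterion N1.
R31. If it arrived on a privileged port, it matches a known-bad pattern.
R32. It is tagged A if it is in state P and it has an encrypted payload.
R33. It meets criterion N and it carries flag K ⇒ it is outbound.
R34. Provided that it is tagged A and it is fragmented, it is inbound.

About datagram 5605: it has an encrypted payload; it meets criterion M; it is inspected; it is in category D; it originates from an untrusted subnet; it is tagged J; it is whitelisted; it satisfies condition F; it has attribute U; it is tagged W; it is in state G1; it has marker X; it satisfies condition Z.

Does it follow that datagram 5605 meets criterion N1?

No

Forward chaining from the given facts derives: has marker B, is in state Q, is forwarded, meets criterion H, is authenticated, is in state P, is tagged A, carries flag K, meets criterion S, has attribute E1, has attribute Q1, matches a known-bad pattern, is classified as L, satisfies condition F1.
The only rule concluding "it meets criterion N1" is R30, which needs "it is rate-limited"; that is never established.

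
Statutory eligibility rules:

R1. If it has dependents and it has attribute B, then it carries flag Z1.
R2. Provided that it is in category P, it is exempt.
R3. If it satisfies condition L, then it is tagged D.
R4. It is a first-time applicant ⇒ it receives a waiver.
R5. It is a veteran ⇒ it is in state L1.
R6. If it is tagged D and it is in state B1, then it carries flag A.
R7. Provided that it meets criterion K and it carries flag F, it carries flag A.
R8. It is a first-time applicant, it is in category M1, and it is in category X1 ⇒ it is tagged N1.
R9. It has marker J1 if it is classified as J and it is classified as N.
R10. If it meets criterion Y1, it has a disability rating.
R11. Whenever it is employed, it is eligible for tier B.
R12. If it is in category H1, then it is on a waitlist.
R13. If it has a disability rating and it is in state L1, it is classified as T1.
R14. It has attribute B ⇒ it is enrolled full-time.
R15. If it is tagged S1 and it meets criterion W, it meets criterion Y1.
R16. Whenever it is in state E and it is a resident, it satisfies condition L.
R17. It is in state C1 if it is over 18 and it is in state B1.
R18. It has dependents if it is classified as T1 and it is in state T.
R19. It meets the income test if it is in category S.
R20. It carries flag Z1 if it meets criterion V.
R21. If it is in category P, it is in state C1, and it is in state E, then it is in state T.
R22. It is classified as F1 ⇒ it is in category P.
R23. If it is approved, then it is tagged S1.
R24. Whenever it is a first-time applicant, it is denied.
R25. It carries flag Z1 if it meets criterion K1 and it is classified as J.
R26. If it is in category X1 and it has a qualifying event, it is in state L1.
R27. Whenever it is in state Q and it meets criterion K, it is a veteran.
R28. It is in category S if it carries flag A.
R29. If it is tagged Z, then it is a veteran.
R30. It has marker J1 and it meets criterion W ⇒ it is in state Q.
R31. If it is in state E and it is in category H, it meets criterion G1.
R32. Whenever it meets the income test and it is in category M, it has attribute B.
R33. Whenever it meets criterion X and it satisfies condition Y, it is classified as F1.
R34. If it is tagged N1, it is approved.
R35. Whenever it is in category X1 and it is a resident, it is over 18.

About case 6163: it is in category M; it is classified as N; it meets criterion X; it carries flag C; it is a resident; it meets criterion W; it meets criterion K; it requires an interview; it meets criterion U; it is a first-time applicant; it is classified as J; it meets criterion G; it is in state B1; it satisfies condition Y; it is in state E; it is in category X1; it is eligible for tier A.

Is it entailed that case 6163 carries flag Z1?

Forward chaining from the given facts derives: receives a waiver, has marker J1, satisfies condition L, is denied, is in state Q, is classified as F1, is over 18, is tagged D, carries flag A, is in state C1, is in category P, is a veteran, is in category S, is exempt, is in state L1, meets the income test, is in state T, has attribute B, is enrolled full-time.
Rules concluding "it carries flag Z1": R1 needs "it has dependents"; R20 needs "it meets criterion V"; R25 needs "it meets criterion K1" — none of these are established.

No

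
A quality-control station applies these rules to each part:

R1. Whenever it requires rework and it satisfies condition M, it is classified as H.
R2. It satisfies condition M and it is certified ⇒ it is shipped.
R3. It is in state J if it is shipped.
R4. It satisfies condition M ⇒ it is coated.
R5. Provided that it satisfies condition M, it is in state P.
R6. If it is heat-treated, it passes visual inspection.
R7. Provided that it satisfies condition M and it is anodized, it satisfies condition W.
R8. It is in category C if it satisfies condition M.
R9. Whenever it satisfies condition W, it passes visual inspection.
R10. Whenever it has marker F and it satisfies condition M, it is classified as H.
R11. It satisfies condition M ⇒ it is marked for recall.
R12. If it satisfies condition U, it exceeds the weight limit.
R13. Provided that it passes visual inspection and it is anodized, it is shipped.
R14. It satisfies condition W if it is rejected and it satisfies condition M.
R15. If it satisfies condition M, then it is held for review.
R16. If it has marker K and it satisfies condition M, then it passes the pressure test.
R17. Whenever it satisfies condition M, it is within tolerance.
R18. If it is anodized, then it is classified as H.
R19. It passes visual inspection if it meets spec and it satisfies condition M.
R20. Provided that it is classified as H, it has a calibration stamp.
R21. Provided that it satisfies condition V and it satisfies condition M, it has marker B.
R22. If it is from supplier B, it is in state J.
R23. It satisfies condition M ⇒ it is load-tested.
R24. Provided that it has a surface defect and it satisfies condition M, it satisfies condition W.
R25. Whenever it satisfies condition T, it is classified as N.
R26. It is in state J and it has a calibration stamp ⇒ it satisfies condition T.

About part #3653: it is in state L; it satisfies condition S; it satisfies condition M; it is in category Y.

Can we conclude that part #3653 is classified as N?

No

Forward chaining from the given facts derives: is coated, is in state P, is in category C, is marked for recall, is held for review, is within tolerance, is load-tested.
The only rule concluding "it is classified as N" is R25, which needs "it satisfies condition T"; that is never established.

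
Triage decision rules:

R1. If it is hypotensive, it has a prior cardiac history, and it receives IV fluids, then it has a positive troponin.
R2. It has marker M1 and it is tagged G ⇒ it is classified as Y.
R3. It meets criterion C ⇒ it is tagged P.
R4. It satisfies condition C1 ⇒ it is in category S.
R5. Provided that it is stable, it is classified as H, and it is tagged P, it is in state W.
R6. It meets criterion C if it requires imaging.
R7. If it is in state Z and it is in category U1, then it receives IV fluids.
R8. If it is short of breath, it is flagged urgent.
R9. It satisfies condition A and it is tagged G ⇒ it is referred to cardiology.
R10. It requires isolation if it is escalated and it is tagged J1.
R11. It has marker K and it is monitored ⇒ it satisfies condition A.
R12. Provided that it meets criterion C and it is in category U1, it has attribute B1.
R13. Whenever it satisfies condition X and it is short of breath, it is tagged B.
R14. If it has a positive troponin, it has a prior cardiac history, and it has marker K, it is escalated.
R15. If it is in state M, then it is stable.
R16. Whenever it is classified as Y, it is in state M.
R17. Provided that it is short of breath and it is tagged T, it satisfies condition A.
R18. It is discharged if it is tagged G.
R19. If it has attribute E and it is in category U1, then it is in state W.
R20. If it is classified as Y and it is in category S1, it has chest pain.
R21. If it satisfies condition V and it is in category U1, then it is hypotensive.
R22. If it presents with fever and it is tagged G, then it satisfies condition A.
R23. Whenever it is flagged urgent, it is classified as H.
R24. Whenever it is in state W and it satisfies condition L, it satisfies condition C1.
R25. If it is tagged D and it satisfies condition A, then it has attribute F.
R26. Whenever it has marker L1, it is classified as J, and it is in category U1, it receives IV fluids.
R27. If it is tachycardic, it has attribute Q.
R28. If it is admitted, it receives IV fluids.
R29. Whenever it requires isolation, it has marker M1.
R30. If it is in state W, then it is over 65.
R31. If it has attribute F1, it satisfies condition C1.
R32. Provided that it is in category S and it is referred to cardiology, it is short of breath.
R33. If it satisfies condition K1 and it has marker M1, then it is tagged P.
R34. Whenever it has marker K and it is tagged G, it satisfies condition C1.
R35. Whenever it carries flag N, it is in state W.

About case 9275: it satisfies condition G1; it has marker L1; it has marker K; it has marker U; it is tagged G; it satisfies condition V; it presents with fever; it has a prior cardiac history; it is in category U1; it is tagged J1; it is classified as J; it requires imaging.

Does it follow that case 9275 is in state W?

Yes

By R6 (it requires imaging): it meets criterion C.
By R21 (it satisfies condition V, it is in category U1): it is hypotensive.
By R22 (it presents with fever, it is tagged G): it satisfies condition A.
By R26 (it has marker L1, it is classified as J, it is in category U1): it receives IV fluids.
By R34 (it has marker K, it is tagged G): it satisfies condition C1.
By R1 (it is hypotensive, it has a prior cardiac history, it receives IV fluids): it has a positive troponin.
By R3 (it meets criterion C): it is tagged P.
By R4 (it satisfies condition C1): it is in category S.
By R9 (it satisfies condition A, it is tagged G): it is referred to cardiology.
By R14 (it has a positive troponin, it has a prior cardiac history, it has marker K): it is escalated.
By R32 (it is in category S, it is referred to cardiology): it is short of breath.
By R8 (it is short of breath): it is flagged urgent.
By R10 (it is escalated, it is tagged J1): it requires isolation.
By R23 (it is flagged urgent): it is classified as H.
By R29 (it requires isolation): it has marker M1.
By R2 (it has marker M1, it is tagged G): it is classified as Y.
By R16 (it is classified as Y): it is in state M.
By R15 (it is in state M): it is stable.
By R5 (it is stable, it is classified as H, it is tagged P): it is in state W.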